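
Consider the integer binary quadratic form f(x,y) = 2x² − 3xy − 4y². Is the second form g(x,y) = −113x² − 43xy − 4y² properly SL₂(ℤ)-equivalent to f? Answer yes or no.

D₁ = 41, D₂ = 41
river cycle of f (length 10): (-4, 3, 2), (2, 5, -2), (-2, 3, 4), (4, 5, -1), (-1, 5, 4), (4, 3, -2), (-2, 5, 2), (2, 3, -4), (-4, 5, 1), (1, 5, -4)
river cycle of g (length 10): (-4, 3, 2), (2, 5, -2), (-2, 3, 4), (4, 5, -1), (-1, 5, 4), (4, 3, -2), (-2, 5, 2), (2, 3, -4), (-4, 5, 1), (1, 5, -4)
cycles coincide ⇒ equivalent

yes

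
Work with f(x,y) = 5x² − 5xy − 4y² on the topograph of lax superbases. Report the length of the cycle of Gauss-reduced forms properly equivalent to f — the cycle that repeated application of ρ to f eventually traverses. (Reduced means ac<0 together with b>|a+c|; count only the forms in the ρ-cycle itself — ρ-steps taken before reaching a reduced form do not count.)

D = 105, ⌊√D⌋ = 10
descent: ρ → (-4,5,5)  [lands on river]
river: ρ → (5,5,-4)
river: ρ → (-4,3,6)
river: ρ → (6,9,-1)
river: ρ → (-1,9,6)
river: ρ → (6,3,-4)
ρ-cycle length = 6 (tail of 1 descent step not counted)

6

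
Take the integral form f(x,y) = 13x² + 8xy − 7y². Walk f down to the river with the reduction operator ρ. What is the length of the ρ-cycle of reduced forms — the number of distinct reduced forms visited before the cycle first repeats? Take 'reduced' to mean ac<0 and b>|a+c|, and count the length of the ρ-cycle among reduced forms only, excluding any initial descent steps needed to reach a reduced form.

D = 428, ⌊√D⌋ = 20
river: ρ → (-7,20,1)
river: ρ → (1,20,-7)
river: ρ → (-7,8,13)
river: ρ → (13,18,-2)
river: ρ → (-2,18,13)
river: ρ → (13,8,-7)
ρ-cycle length = 6 (tail of 0 descent steps not counted)

6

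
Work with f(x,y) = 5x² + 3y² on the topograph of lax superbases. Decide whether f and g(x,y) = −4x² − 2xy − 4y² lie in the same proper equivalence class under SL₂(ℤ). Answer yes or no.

D₁ = -60, D₂ = -60
f: flip: (5,0,3)→(3,0,5)
f: reduced (well bottom): (3,0,5) with a≤c, −a<b≤a
g is negative-definite; reduce −g:
−g: reduced (well bottom): (4,2,4) with a≤c, −a<b≤a
flip sign back: reduced form of g is (-4,-2,-4)
reduced forms (3, 0, 5) vs (-4, -2, -4) ⇒ inequivalent

no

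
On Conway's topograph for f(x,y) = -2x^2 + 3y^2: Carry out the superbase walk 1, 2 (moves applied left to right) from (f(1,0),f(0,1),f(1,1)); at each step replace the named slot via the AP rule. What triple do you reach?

start (-2,3,1) = (f(1,0),f(0,1),f(1,1))
replace slot 1: 2·(3+1) − (-2) = 10 → (10,3,1)
replace slot 2: 2·(10+1) − 3 = 19 → (10,19,1)

10,19,1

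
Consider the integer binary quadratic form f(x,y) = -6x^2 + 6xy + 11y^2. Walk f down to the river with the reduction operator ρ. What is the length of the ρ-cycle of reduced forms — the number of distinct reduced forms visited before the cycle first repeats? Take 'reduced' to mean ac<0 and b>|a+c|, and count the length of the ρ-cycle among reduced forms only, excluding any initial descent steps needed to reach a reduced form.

D = 300, ⌊√D⌋ = 17
river: ρ → (11,16,-1)
river: ρ → (-1,16,11)
river: ρ → (11,6,-6)
river: ρ → (-6,6,11)
ρ-cycle length = 4 (tail of 0 descent steps not counted)

4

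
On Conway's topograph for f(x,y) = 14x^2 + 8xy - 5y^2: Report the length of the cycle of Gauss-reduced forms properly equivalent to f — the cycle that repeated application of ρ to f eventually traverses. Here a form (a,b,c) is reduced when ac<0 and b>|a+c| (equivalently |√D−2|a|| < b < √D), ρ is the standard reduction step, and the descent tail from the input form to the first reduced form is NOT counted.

D = 344, ⌊√D⌋ = 18
descent: ρ → (-5,12,10)  [lands on river]
river: ρ → (10,8,-7)
river: ρ → (-7,6,11)
river: ρ → (11,16,-2)
river: ρ → (-2,16,11)
river: ρ → (11,6,-7)
river: ρ → (-7,8,10)
river: ρ → (10,12,-5)
river: ρ → (-5,18,1)
river: ρ → (1,18,-5)
ρ-cycle length = 10 (tail of 1 descent step not counted)

10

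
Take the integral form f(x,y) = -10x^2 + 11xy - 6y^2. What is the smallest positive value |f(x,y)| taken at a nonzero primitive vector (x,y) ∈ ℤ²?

translate: b→9 (≡-11 mod 20), so (10,-11,6)→(10,9,5)
flip: (10,9,5)→(5,-9,10)
translate: b→1 (≡-9 mod 10), so (5,-9,10)→(5,1,6)
reduced (well bottom): (5,1,6) with a≤c, −a<b≤a
well minimum |f| = |-5| = 5 (negative-definite)

5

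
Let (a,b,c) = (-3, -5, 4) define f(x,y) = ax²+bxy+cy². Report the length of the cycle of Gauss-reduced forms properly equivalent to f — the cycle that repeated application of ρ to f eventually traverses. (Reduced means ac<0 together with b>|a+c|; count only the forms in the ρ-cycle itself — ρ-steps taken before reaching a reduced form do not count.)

D = 73, ⌊√D⌋ = 8
descent: ρ → (4,5,-3)  [lands on river]
river: ρ → (-3,7,2)
river: ρ → (2,5,-6)
river: ρ → (-6,7,1)
river: ρ → (1,7,-6)
river: ρ → (-6,5,2)
river: ρ → (2,7,-3)
river: ρ → (-3,5,4)
river: ρ → (4,3,-4)
river: ρ → (-4,5,3)
river: ρ → (3,7,-2)
river: ρ → (-2,5,6)
river: ρ → (6,7,-1)
river: ρ → (-1,7,6)
river: ρ → (6,5,-2)
river: ρ → (-2,7,3)
river: ρ → (3,5,-4)
river: ρ → (-4,3,4)
ρ-cycle length = 18 (tail of 1 descent step not counted)

18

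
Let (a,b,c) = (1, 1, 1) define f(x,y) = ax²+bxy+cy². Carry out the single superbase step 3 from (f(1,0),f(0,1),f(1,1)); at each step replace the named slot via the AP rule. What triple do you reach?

start (1,1,3) = (f(1,0),f(0,1),f(1,1))
replace slot 3: 2·(1+1) − 3 = 1 → (1,1,1)

1,1,1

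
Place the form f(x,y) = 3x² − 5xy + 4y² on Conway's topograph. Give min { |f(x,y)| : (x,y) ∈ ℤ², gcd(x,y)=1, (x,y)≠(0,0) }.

translate: b→1 (≡-5 mod 6), so (3,-5,4)→(3,1,2)
flip: (3,1,2)→(2,-1,3)
reduced (well bottom): (2,-1,3) with a≤c, −a<b≤a
well minimum = a = 2

2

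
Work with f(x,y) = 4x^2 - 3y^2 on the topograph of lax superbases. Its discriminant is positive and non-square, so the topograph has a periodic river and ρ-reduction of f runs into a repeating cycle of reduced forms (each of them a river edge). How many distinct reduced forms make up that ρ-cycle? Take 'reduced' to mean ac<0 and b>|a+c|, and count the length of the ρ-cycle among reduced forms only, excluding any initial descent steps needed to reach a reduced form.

D = 48, ⌊√D⌋ = 6
descent: ρ → (-3,6,1)  [lands on river]
river: ρ → (1,6,-3)
ρ-cycle length = 2 (tail of 1 descent step not counted)

2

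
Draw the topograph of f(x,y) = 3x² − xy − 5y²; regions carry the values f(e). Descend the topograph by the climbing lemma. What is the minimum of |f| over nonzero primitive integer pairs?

descent: ρ → (-5,1,3)
descent: ρ → (3,5,-3)  [lands on river]
river: ρ → (-3,7,1)
river: ρ → (1,7,-3)
river: ρ → (-3,5,3)
river: ρ → (3,7,-1)
river: ρ → (-1,7,3)
closes: descent 2, river 6
min |a| on river = 1

1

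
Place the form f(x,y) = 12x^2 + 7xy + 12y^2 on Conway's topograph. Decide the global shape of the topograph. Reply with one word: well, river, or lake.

D = b²−4ac = 7² − 4·12·12 = -527
D < 0 ⇒ definite ⇒ every region one sign ⇒ single well

well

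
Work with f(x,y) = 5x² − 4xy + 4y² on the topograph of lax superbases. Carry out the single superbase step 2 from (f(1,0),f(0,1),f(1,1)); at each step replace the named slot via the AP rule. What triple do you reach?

start (5,4,5) = (f(1,0),f(0,1),f(1,1))
replace slot 2: 2·(5+5) − 4 = 16 → (5,16,5)

5,16,5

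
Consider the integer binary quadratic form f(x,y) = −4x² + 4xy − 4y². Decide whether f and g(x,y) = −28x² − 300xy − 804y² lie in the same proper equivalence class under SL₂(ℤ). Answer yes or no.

D₁ = -48, D₂ = -48
f is negative-definite; reduce −f:
−f: translate: b→4 (≡-4 mod 8), so (4,-4,4)→(4,4,4)
−f: reduced (well bottom): (4,4,4) with a≤c, −a<b≤a
flip sign back: reduced form of f is (-4,-4,-4)
g is negative-definite; reduce −g:
−g: translate: b→20 (≡300 mod 56), so (28,300,804)→(28,20,4)
−g: flip: (28,20,4)→(4,-20,28)
−g: translate: b→4 (≡-20 mod 8), so (4,-20,28)→(4,4,4)
−g: reduced (well bottom): (4,4,4) with a≤c, −a<b≤a
flip sign back: reduced form of g is (-4,-4,-4)
reduced forms (-4, -4, -4) vs (-4, -4, -4) ⇒ equivalent

yes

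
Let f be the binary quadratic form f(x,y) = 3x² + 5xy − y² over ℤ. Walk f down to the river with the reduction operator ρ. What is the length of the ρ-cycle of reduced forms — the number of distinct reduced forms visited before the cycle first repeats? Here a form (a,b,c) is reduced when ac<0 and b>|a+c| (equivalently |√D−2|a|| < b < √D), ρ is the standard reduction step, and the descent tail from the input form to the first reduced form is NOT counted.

D = 37, ⌊√D⌋ = 6
river: ρ → (-1,5,3)
river: ρ → (3,1,-3)
river: ρ → (-3,5,1)
river: ρ → (1,5,-3)
river: ρ → (-3,1,3)
river: ρ → (3,5,-1)
ρ-cycle length = 6 (tail of 0 descent steps not counted)

6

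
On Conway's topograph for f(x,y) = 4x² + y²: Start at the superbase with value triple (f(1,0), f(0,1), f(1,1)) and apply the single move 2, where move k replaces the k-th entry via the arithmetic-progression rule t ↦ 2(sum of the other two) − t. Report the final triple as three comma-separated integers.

start (4,1,5) = (f(1,0),f(0,1),f(1,1))
replace slot 2: 2·(4+5) − 1 = 17 → (4,17,5)

4,17,5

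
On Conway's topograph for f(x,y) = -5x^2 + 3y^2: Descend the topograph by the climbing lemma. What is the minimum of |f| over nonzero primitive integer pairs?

descent: ρ → (3,6,-2)  [lands on river]
river: ρ → (-2,6,3)
closes: descent 1, river 2
min |a| on river = 2

2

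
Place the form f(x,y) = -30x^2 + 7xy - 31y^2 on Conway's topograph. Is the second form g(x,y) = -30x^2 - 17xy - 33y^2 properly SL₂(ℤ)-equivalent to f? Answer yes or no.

D₁ = -3671, D₂ = -3671
f is negative-definite; reduce −f:
−f: reduced (well bottom): (30,-7,31) with a≤c, −a<b≤a
flip sign back: reduced form of f is (-30,7,-31)
g is negative-definite; reduce −g:
−g: reduced (well bottom): (30,17,33) with a≤c, −a<b≤a
flip sign back: reduced form of g is (-30,-17,-33)
reduced forms (-30, 7, -31) vs (-30, -17, -33) ⇒ inequivalent

no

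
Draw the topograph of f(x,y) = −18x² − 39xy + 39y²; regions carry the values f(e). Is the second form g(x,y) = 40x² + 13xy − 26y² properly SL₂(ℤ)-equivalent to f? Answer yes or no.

D₁ = 4329, D₂ = 4329
river cycle of f (length 26): (39, 39, -18), (-18, 33, 45), (45, 57, -6), (-6, 63, 15), (15, 57, -18), (-18, 51, 24), (24, 45, -24), (-24, 51, 18), (18, 57, -15), (-15, 63, 6), … (16 more)
river cycle of g (length 26): (-26, 39, 27), (27, 15, -38), (-38, 61, 4), (4, 59, -53), (-53, 47, 10), (10, 53, -38), (-38, 23, 25), (25, 27, -36), (-36, 45, 16), (16, 51, -27), … (16 more)
cycles differ ⇒ inequivalent

no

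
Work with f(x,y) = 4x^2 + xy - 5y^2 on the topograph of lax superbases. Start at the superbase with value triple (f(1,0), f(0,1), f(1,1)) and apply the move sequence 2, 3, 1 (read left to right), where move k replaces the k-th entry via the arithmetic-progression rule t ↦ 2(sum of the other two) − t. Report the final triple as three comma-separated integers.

start (4,-5,0) = (f(1,0),f(0,1),f(1,1))
replace slot 2: 2·(4+0) − (-5) = 13 → (4,13,0)
replace slot 3: 2·(4+13) − 0 = 34 → (4,13,34)
replace slot 1: 2·(13+34) − 4 = 90 → (90,13,34)

90,13,34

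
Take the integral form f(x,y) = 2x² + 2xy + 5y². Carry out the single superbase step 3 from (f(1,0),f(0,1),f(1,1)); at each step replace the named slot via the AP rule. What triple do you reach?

start (2,5,9) = (f(1,0),f(0,1),f(1,1))
replace slot 3: 2·(2+5) − 9 = 5 → (2,5,5)

2,5,5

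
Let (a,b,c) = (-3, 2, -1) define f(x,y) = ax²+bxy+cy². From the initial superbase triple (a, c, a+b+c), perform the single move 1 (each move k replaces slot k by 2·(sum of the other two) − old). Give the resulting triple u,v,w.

start (-3,-1,-2) = (f(1,0),f(0,1),f(1,1))
replace slot 1: 2·((-1)+(-2)) − (-3) = -3 → (-3,-1,-2)

-3,-1,-2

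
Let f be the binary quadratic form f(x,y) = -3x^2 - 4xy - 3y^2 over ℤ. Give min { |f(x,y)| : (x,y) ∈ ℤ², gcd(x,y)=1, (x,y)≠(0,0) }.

translate: b→-2 (≡4 mod 6), so (3,4,3)→(3,-2,2)
flip: (3,-2,2)→(2,2,3)
reduced (well bottom): (2,2,3) with a≤c, −a<b≤a
well minimum |f| = |-2| = 2 (negative-definite)

2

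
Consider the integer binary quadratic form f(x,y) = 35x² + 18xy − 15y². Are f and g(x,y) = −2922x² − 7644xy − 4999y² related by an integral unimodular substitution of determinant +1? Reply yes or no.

D₁ = 2424, D₂ = 2424
river cycle of f (length 12): (-15, 42, 11), (11, 46, -7), (-7, 38, 35), (35, 32, -10), (-10, 48, 3), (3, 48, -10), (-10, 32, 35), (35, 38, -7), (-7, 46, 11), (11, 42, -15), … (2 more)
river cycle of g (length 12): (-15, 42, 11), (11, 46, -7), (-7, 38, 35), (35, 32, -10), (-10, 48, 3), (3, 48, -10), (-10, 32, 35), (35, 38, -7), (-7, 46, 11), (11, 42, -15), … (2 more)
cycles coincide ⇒ equivalent

yes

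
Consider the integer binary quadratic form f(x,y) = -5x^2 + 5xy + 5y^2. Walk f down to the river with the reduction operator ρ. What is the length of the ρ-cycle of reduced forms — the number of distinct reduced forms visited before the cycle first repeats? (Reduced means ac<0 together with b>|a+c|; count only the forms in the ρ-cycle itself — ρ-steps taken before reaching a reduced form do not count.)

D = 125, ⌊√D⌋ = 11
river: ρ → (5,5,-5)
river: ρ → (-5,5,5)
ρ-cycle length = 2 (tail of 0 descent steps not counted)

2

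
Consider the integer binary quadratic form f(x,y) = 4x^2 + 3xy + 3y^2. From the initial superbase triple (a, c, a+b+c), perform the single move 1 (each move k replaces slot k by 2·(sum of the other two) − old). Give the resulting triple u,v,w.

start (4,3,10) = (f(1,0),f(0,1),f(1,1))
replace slot 1: 2·(3+10) − 4 = 22 → (22,3,10)

22,3,10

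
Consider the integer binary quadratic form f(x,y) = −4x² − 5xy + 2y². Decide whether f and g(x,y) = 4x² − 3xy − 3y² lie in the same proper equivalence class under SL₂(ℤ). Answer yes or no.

D₁ = 57, D₂ = 57
river cycle of f (length 6): (2, 5, -4), (-4, 3, 3), (3, 3, -4), (-4, 5, 2), (2, 7, -1), (-1, 7, 2)
river cycle of g (length 6): (-3, 3, 4), (4, 5, -2), (-2, 7, 1), (1, 7, -2), (-2, 5, 4), (4, 3, -3)
cycles differ ⇒ inequivalent

no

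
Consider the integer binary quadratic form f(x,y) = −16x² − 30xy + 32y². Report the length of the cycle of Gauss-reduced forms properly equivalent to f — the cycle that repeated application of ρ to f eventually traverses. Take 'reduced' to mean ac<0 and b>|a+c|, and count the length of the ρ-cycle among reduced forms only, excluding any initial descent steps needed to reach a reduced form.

D = 2948, ⌊√D⌋ = 54
descent: ρ → (32,30,-16)  [lands on river]
river: ρ → (-16,34,28)
river: ρ → (28,22,-22)
river: ρ → (-22,22,28)
river: ρ → (28,34,-16)
river: ρ → (-16,30,32)
river: ρ → (32,34,-14)
river: ρ → (-14,50,8)
river: ρ → (8,46,-26)
river: ρ → (-26,6,28)
river: ρ → (28,50,-4)
river: ρ → (-4,54,2)
river: ρ → (2,54,-4)
river: ρ → (-4,50,28)
river: ρ → (28,6,-26)
river: ρ → (-26,46,8)
river: ρ → (8,50,-14)
river: ρ → (-14,34,32)
ρ-cycle length = 18 (tail of 1 descent step not counted)

18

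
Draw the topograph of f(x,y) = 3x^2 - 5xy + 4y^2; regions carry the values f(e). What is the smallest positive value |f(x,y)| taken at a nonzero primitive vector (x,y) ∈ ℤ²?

translate: b→1 (≡-5 mod 6), so (3,-5,4)→(3,1,2)
flip: (3,1,2)→(2,-1,3)
reduced (well bottom): (2,-1,3) with a≤c, −a<b≤a
well minimum = a = 2

2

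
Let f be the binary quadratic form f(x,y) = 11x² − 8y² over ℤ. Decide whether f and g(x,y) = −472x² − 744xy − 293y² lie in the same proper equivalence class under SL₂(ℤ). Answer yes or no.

D₁ = 352, D₂ = 352
river cycle of f (length 6): (-8, 16, 3), (3, 14, -13), (-13, 12, 4), (4, 12, -13), (-13, 14, 3), (3, 16, -8)
river cycle of g (length 6): (3, 14, -13), (-13, 12, 4), (4, 12, -13), (-13, 14, 3), (3, 16, -8), (-8, 16, 3)
cycles coincide ⇒ equivalent

yes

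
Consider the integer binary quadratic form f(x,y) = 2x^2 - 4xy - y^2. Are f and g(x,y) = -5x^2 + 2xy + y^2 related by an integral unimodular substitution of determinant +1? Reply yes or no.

D₁ = 24, D₂ = 24
river cycle of f (length 2): (-1, 4, 2), (2, 4, -1)
river cycle of g (length 2): (1, 4, -2), (-2, 4, 1)
cycles differ ⇒ inequivalent

no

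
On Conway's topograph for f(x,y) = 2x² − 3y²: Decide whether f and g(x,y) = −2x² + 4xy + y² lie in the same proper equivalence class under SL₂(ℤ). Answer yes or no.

D₁ = 24, D₂ = 24
river cycle of f (length 2): (2, 4, -1), (-1, 4, 2)
river cycle of g (length 2): (1, 4, -2), (-2, 4, 1)
cycles differ ⇒ inequivalent

no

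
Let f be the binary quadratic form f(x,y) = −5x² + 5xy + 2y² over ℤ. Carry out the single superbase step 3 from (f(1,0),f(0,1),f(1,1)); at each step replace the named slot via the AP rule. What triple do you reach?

start (-5,2,2) = (f(1,0),f(0,1),f(1,1))
replace slot 3: 2·((-5)+2) − 2 = -8 → (-5,2,-8)

-5,2,-8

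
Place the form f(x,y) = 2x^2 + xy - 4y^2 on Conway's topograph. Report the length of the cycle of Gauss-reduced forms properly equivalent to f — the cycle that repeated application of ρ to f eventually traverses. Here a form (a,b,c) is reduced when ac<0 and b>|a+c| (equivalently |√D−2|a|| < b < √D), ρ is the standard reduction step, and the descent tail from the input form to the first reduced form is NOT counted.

D = 33, ⌊√D⌋ = 5
descent: ρ → (-4,-1,2)
descent: ρ → (2,5,-1)  [lands on river]
river: ρ → (-1,5,2)
river: ρ → (2,3,-3)
river: ρ → (-3,3,2)
ρ-cycle length = 4 (tail of 2 descent steps not counted)

4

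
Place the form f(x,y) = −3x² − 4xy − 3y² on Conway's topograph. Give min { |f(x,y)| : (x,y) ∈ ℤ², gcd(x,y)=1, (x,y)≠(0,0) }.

translate: b→-2 (≡4 mod 6), so (3,4,3)→(3,-2,2)
flip: (3,-2,2)→(2,2,3)
reduced (well bottom): (2,2,3) with a≤c, −a<b≤a
well minimum |f| = |-2| = 2 (negative-definite)

2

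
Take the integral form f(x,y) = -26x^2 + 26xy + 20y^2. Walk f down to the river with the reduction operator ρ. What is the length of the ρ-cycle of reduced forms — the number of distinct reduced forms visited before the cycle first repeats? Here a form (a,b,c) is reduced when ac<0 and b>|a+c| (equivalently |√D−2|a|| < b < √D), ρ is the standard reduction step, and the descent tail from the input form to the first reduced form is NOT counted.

D = 2756, ⌊√D⌋ = 52
river: ρ → (20,14,-32)
river: ρ → (-32,50,2)
river: ρ → (2,50,-32)
river: ρ → (-32,14,20)
river: ρ → (20,26,-26)
river: ρ → (-26,26,20)
ρ-cycle length = 6 (tail of 0 descent steps not counted)

6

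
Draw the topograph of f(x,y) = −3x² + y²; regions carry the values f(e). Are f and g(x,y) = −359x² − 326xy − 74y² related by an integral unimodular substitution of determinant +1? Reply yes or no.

D₁ = 12, D₂ = 12
river cycle of f (length 2): (1, 2, -2), (-2, 2, 1)
river cycle of g (length 2): (1, 2, -2), (-2, 2, 1)
cycles coincide ⇒ equivalent

yes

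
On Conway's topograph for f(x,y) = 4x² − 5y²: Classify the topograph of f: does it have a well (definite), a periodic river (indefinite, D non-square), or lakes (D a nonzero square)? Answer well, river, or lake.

D = b²−4ac = 0² − 4·4·(-5) = 80
D > 0 non-square ⇒ indefinite ⇒ periodic river

river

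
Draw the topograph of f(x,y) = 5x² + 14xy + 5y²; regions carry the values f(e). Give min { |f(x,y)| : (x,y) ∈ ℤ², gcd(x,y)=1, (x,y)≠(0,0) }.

descent: ρ → (5,6,-3)  [lands on river]
river: ρ → (-3,6,5)
river: ρ → (5,4,-4)
river: ρ → (-4,4,5)
closes: descent 1, river 4
min |a| on river = 3

3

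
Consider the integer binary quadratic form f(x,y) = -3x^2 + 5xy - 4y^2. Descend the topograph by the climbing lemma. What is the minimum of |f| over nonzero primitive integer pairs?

translate: b→1 (≡-5 mod 6), so (3,-5,4)→(3,1,2)
flip: (3,1,2)→(2,-1,3)
reduced (well bottom): (2,-1,3) with a≤c, −a<b≤a
well minimum |f| = |-2| = 2 (negative-definite)

2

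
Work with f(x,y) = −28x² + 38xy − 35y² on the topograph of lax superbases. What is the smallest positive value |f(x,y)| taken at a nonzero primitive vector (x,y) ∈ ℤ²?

translate: b→18 (≡-38 mod 56), so (28,-38,35)→(28,18,25)
flip: (28,18,25)→(25,-18,28)
reduced (well bottom): (25,-18,28) with a≤c, −a<b≤a
well minimum |f| = |-25| = 25 (negative-definite)

25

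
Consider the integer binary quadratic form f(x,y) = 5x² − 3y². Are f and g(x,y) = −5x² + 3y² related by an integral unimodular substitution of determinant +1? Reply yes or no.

D₁ = 60, D₂ = 60
river cycle of f (length 2): (-3, 6, 2), (2, 6, -3)
river cycle of g (length 2): (3, 6, -2), (-2, 6, 3)
cycles differ ⇒ inequivalent

no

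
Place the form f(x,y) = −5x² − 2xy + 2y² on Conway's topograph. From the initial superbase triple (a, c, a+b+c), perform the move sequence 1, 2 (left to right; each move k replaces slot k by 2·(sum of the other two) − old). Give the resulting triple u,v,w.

start (-5,2,-5) = (f(1,0),f(0,1),f(1,1))
replace slot 1: 2·(2+(-5)) − (-5) = -1 → (-1,2,-5)
replace slot 2: 2·((-1)+(-5)) − 2 = -14 → (-1,-14,-5)

-1,-14,-5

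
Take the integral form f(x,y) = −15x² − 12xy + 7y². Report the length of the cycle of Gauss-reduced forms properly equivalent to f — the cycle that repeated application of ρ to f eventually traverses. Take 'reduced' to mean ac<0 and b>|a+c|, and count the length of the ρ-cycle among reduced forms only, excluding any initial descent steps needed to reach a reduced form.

D = 564, ⌊√D⌋ = 23
descent: ρ → (7,12,-15)  [lands on river]
river: ρ → (-15,18,4)
river: ρ → (4,22,-5)
river: ρ → (-5,18,12)
river: ρ → (12,6,-11)
river: ρ → (-11,16,7)
ρ-cycle length = 6 (tail of 1 descent step not counted)

6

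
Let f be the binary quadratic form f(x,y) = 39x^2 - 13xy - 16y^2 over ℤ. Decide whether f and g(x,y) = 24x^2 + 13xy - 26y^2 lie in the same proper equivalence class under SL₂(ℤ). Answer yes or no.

D₁ = 2665, D₂ = 2665
river cycle of f (length 26): (-16, 45, 10), (10, 35, -36), (-36, 37, 9), (9, 35, -40), (-40, 45, 4), (4, 51, -4), (-4, 45, 40), (40, 35, -9), (-9, 37, 36), (36, 35, -10), … (16 more)
river cycle of g (length 38): (-26, 39, 11), (11, 49, -6), (-6, 47, 19), (19, 29, -24), (-24, 19, 24), (24, 29, -19), (-19, 47, 6), (6, 49, -11), (-11, 39, 26), (26, 13, -24), … (28 more)
cycles differ ⇒ inequivalent

no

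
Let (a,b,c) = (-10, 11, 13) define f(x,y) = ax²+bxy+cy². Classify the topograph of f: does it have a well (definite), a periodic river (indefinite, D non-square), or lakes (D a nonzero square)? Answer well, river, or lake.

D = b²−4ac = 11² − 4·(-10)·13 = 641
D > 0 non-square ⇒ indefinite ⇒ periodic river

river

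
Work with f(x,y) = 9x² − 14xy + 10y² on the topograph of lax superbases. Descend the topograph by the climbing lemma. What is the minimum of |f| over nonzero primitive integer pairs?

translate: b→4 (≡-14 mod 18), so (9,-14,10)→(9,4,5)
flip: (9,4,5)→(5,-4,9)
reduced (well bottom): (5,-4,9) with a≤c, −a<b≤a
well minimum = a = 5

5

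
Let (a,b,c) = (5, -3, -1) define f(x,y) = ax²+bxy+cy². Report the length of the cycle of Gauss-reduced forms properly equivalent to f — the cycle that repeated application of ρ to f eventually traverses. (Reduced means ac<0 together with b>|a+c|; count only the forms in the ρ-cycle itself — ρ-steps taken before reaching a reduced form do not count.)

D = 29, ⌊√D⌋ = 5
descent: ρ → (-1,5,1)  [lands on river]
river: ρ → (1,5,-1)
ρ-cycle length = 2 (tail of 1 descent step not counted)

2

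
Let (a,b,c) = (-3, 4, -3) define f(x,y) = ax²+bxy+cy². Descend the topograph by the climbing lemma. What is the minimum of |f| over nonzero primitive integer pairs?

translate: b→2 (≡-4 mod 6), so (3,-4,3)→(3,2,2)
flip: (3,2,2)→(2,-2,3)
translate: b→2 (≡-2 mod 4), so (2,-2,3)→(2,2,3)
reduced (well bottom): (2,2,3) with a≤c, −a<b≤a
well minimum |f| = |-2| = 2 (negative-definite)

2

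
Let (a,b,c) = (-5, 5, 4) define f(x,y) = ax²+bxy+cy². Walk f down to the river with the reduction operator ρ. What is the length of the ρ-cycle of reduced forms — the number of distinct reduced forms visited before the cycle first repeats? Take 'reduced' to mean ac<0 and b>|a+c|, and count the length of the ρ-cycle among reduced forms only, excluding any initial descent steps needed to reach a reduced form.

D = 105, ⌊√D⌋ = 10
river: ρ → (4,3,-6)
river: ρ → (-6,9,1)
river: ρ → (1,9,-6)
river: ρ → (-6,3,4)
river: ρ → (4,5,-5)
river: ρ → (-5,5,4)
ρ-cycle length = 6 (tail of 0 descent steps not counted)

6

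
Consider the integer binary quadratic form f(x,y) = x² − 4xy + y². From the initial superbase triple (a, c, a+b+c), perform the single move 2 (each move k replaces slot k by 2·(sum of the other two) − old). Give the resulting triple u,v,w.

start (1,1,-2) = (f(1,0),f(0,1),f(1,1))
replace slot 2: 2·(1+(-2)) − 1 = -3 → (1,-3,-2)

1,-3,-2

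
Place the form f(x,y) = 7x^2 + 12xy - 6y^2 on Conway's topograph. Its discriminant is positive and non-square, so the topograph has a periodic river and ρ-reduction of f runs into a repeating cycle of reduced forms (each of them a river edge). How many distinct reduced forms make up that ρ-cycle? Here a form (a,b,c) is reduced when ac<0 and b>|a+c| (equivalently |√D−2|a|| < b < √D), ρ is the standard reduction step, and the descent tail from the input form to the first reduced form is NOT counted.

D = 312, ⌊√D⌋ = 17
river: ρ → (-6,12,7)
river: ρ → (7,16,-2)
river: ρ → (-2,16,7)
river: ρ → (7,12,-6)
ρ-cycle length = 4 (tail of 0 descent steps not counted)

4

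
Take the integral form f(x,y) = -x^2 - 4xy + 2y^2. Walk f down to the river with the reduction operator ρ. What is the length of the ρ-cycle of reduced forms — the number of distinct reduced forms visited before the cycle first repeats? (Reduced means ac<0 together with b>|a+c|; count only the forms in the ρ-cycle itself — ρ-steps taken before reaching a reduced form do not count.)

D = 24, ⌊√D⌋ = 4
descent: ρ → (2,4,-1)  [lands on river]
river: ρ → (-1,4,2)
ρ-cycle length = 2 (tail of 1 descent step not counted)

2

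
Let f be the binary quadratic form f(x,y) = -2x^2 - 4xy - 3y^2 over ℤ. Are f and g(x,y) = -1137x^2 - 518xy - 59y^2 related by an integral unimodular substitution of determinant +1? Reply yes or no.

D₁ = -8, D₂ = -8
f is negative-definite; reduce −f:
−f: translate: b→0 (≡4 mod 4), so (2,4,3)→(2,0,1)
−f: flip: (2,0,1)→(1,0,2)
−f: reduced (well bottom): (1,0,2) with a≤c, −a<b≤a
flip sign back: reduced form of f is (-1,0,-2)
g is negative-definite; reduce −g:
−g: flip: (1137,518,59)→(59,-518,1137)
−g: translate: b→-46 (≡-518 mod 118), so (59,-518,1137)→(59,-46,9)
−g: flip: (59,-46,9)→(9,46,59)
−g: translate: b→-8 (≡46 mod 18), so (9,46,59)→(9,-8,2)
−g: flip: (9,-8,2)→(2,8,9)
−g: translate: b→0 (≡8 mod 4), so (2,8,9)→(2,0,1)
−g: flip: (2,0,1)→(1,0,2)
−g: reduced (well bottom): (1,0,2) with a≤c, −a<b≤a
flip sign back: reduced form of g is (-1,0,-2)
reduced forms (-1, 0, -2) vs (-1, 0, -2) ⇒ equivalent

yes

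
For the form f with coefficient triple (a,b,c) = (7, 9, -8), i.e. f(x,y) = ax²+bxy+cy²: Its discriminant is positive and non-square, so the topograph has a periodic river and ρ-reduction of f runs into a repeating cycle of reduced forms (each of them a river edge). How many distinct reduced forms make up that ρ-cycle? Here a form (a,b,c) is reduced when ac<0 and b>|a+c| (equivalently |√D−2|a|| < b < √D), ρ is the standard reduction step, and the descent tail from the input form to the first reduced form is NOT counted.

D = 305, ⌊√D⌋ = 17
river: ρ → (-8,7,8)
river: ρ → (8,9,-7)
river: ρ → (-7,5,10)
river: ρ → (10,15,-2)
river: ρ → (-2,17,2)
river: ρ → (2,15,-10)
river: ρ → (-10,5,7)
river: ρ → (7,9,-8)
ρ-cycle length = 8 (tail of 0 descent steps not counted)

8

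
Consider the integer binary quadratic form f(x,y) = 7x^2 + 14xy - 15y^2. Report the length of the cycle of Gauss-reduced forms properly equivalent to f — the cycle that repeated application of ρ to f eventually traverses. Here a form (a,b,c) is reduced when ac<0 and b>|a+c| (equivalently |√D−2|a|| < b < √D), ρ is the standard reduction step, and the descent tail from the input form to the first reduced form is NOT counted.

D = 616, ⌊√D⌋ = 24
river: ρ → (-15,16,6)
river: ρ → (6,20,-9)
river: ρ → (-9,16,10)
river: ρ → (10,24,-1)
river: ρ → (-1,24,10)
river: ρ → (10,16,-9)
river: ρ → (-9,20,6)
river: ρ → (6,16,-15)
river: ρ → (-15,14,7)
river: ρ → (7,14,-15)
ρ-cycle length = 10 (tail of 0 descent steps not counted)

10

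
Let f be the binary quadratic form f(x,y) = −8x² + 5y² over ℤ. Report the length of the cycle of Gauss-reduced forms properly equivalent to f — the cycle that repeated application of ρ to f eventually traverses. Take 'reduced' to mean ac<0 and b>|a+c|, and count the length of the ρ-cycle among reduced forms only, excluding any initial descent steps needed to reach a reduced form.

D = 160, ⌊√D⌋ = 12
descent: ρ → (5,10,-3)  [lands on river]
river: ρ → (-3,8,8)
river: ρ → (8,8,-3)
river: ρ → (-3,10,5)
ρ-cycle length = 4 (tail of 1 descent step not counted)

4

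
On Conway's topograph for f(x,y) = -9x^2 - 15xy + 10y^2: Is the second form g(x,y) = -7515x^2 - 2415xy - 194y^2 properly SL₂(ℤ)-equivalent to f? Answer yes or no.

D₁ = 585, D₂ = 585
river cycle of f (length 12): (10, 15, -9), (-9, 21, 4), (4, 19, -14), (-14, 9, 9), (9, 9, -14), (-14, 19, 4), (4, 21, -9), (-9, 15, 10), (10, 5, -14), (-14, 23, 1), … (2 more)
river cycle of g (length 12): (-9, 21, 4), (4, 19, -14), (-14, 9, 9), (9, 9, -14), (-14, 19, 4), (4, 21, -9), (-9, 15, 10), (10, 5, -14), (-14, 23, 1), (1, 23, -14), … (2 more)
cycles coincide ⇒ equivalent

yes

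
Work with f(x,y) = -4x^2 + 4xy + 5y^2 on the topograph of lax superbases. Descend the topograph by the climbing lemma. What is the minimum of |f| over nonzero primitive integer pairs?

river: ρ → (5,6,-3)
river: ρ → (-3,6,5)
river: ρ → (5,4,-4)
river: ρ → (-4,4,5)
closes: descent 0, river 4
min |a| on river = 3

3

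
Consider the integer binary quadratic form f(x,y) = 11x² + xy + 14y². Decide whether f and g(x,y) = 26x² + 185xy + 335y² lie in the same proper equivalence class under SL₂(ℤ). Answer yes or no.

D₁ = -615, D₂ = -615
f: reduced (well bottom): (11,1,14) with a≤c, −a<b≤a
g: translate: b→-23 (≡185 mod 52), so (26,185,335)→(26,-23,11)
g: flip: (26,-23,11)→(11,23,26)
g: translate: b→1 (≡23 mod 22), so (11,23,26)→(11,1,14)
g: reduced (well bottom): (11,1,14) with a≤c, −a<b≤a
reduced forms (11, 1, 14) vs (11, 1, 14) ⇒ equivalent

yes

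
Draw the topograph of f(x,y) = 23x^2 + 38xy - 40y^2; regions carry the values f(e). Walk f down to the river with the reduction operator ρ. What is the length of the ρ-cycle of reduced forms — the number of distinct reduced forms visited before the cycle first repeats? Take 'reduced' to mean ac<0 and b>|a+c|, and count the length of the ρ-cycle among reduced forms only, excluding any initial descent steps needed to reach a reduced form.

D = 5124, ⌊√D⌋ = 71
river: ρ → (-40,42,21)
river: ρ → (21,42,-40)
river: ρ → (-40,38,23)
river: ρ → (23,54,-24)
river: ρ → (-24,42,35)
river: ρ → (35,28,-31)
river: ρ → (-31,34,32)
river: ρ → (32,30,-33)
river: ρ → (-33,36,29)
river: ρ → (29,22,-40)
river: ρ → (-40,58,11)
river: ρ → (11,52,-55)
river: ρ → (-55,58,8)
river: ρ → (8,70,-7)
river: ρ → (-7,70,8)
river: ρ → (8,58,-55)
river: ρ → (-55,52,11)
river: ρ → (11,58,-40)
river: ρ → (-40,22,29)
river: ρ → (29,36,-33)
river: ρ → (-33,30,32)
river: ρ → (32,34,-31)
river: ρ → (-31,28,35)
river: ρ → (35,42,-24)
river: ρ → (-24,54,23)
river: ρ → (23,38,-40)
ρ-cycle length = 26 (tail of 0 descent steps not counted)

26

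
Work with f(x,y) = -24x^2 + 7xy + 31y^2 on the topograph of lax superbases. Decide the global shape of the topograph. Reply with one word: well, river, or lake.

D = b²−4ac = 7² − 4·(-24)·31 = 3025
D = 55² is a perfect square ⇒ form factors over ℤ ⇒ lakes

lake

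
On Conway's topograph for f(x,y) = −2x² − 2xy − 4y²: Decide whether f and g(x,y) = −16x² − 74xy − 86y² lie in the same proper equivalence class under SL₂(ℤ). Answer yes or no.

D₁ = -28, D₂ = -28
f is negative-definite; reduce −f:
−f: reduced (well bottom): (2,2,4) with a≤c, −a<b≤a
flip sign back: reduced form of f is (-2,-2,-4)
g is negative-definite; reduce −g:
−g: translate: b→10 (≡74 mod 32), so (16,74,86)→(16,10,2)
−g: flip: (16,10,2)→(2,-10,16)
−g: translate: b→2 (≡-10 mod 4), so (2,-10,16)→(2,2,4)
−g: reduced (well bottom): (2,2,4) with a≤c, −a<b≤a
flip sign back: reduced form of g is (-2,-2,-4)
reduced forms (-2, -2, -4) vs (-2, -2, -4) ⇒ equivalent

yes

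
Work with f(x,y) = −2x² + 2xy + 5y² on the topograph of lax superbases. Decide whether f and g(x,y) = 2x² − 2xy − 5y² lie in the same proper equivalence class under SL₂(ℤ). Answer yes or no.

D₁ = 44, D₂ = 44
river cycle of f (length 2): (-2, 6, 1), (1, 6, -2)
river cycle of g (length 2): (2, 6, -1), (-1, 6, 2)
cycles differ ⇒ inequivalent

no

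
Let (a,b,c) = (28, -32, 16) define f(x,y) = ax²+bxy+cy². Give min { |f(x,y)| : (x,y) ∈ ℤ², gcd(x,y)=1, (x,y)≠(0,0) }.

translate: b→24 (≡-32 mod 56), so (28,-32,16)→(28,24,12)
flip: (28,24,12)→(12,-24,28)
translate: b→0 (≡-24 mod 24), so (12,-24,28)→(12,0,16)
reduced (well bottom): (12,0,16) with a≤c, −a<b≤a
well minimum = a = 12

12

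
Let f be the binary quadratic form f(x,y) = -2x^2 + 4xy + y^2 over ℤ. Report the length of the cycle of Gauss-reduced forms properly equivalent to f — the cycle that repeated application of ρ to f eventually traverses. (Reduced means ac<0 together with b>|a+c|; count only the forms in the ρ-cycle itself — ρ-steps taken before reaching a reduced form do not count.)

D = 24, ⌊√D⌋ = 4
river: ρ → (1,4,-2)
river: ρ → (-2,4,1)
ρ-cycle length = 2 (tail of 0 descent steps not counted)

2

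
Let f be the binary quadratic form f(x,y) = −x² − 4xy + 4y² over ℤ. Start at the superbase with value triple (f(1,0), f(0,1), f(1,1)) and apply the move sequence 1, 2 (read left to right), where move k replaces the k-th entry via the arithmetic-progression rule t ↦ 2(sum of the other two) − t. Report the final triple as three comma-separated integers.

start (-1,4,-1) = (f(1,0),f(0,1),f(1,1))
replace slot 1: 2·(4+(-1)) − (-1) = 7 → (7,4,-1)
replace slot 2: 2·(7+(-1)) − 4 = 8 → (7,8,-1)

7,8,-1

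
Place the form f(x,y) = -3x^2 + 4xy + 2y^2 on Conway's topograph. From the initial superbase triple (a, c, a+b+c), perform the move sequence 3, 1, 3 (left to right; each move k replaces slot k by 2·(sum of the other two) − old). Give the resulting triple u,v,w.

start (-3,2,3) = (f(1,0),f(0,1),f(1,1))
replace slot 3: 2·((-3)+2) − 3 = -5 → (-3,2,-5)
replace slot 1: 2·(2+(-5)) − (-3) = -3 → (-3,2,-5)
replace slot 3: 2·((-3)+2) − (-5) = 3 → (-3,2,3)

-3,2,3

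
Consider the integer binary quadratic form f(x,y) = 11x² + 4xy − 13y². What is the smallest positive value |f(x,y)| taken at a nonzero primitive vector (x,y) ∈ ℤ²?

river: ρ → (-13,22,2)
river: ρ → (2,22,-13)
river: ρ → (-13,4,11)
river: ρ → (11,18,-6)
river: ρ → (-6,18,11)
river: ρ → (11,4,-13)
closes: descent 0, river 6
min |a| on river = 2

2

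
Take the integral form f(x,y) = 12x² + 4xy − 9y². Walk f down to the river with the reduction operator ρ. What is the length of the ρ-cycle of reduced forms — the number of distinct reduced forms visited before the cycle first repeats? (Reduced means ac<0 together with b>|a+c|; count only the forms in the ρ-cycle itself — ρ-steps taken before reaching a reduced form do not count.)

D = 448, ⌊√D⌋ = 21
river: ρ → (-9,14,7)
river: ρ → (7,14,-9)
river: ρ → (-9,4,12)
river: ρ → (12,20,-1)
river: ρ → (-1,20,12)
river: ρ → (12,4,-9)
ρ-cycle length = 6 (tail of 0 descent steps not counted)

6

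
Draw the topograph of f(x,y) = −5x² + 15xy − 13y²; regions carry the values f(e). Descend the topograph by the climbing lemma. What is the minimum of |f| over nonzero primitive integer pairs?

translate: b→5 (≡-15 mod 10), so (5,-15,13)→(5,5,3)
flip: (5,5,3)→(3,-5,5)
translate: b→1 (≡-5 mod 6), so (3,-5,5)→(3,1,3)
reduced (well bottom): (3,1,3) with a≤c, −a<b≤a
well minimum |f| = |-3| = 3 (negative-definite)

3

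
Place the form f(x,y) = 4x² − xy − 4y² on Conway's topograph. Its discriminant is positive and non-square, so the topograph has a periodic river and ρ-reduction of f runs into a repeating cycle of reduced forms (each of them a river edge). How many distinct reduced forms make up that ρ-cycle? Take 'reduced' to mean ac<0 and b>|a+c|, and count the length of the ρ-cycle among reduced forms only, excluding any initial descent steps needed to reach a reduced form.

D = 65, ⌊√D⌋ = 8
descent: ρ → (-4,1,4)  [lands on river]
river: ρ → (4,7,-1)
river: ρ → (-1,7,4)
river: ρ → (4,1,-4)
river: ρ → (-4,7,1)
river: ρ → (1,7,-4)
ρ-cycle length = 6 (tail of 1 descent step not counted)

6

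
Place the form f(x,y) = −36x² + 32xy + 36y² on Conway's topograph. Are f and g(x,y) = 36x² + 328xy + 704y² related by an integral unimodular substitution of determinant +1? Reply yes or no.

D₁ = 6208, D₂ = 6208
river cycle of f (length 22): (36, 40, -32), (-32, 24, 44), (44, 64, -12), (-12, 56, 64), (64, 72, -4), (-4, 72, 64), (64, 56, -12), (-12, 64, 44), (44, 24, -32), (-32, 40, 36), … (12 more)
river cycle of g (length 22): (36, 40, -32), (-32, 24, 44), (44, 64, -12), (-12, 56, 64), (64, 72, -4), (-4, 72, 64), (64, 56, -12), (-12, 64, 44), (44, 24, -32), (-32, 40, 36), … (12 more)
cycles coincide ⇒ equivalent

yes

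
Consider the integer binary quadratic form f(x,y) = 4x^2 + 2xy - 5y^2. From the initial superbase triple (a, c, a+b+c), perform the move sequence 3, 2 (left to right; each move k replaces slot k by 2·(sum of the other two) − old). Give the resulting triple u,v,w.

start (4,-5,1) = (f(1,0),f(0,1),f(1,1))
replace slot 3: 2·(4+(-5)) − 1 = -3 → (4,-5,-3)
replace slot 2: 2·(4+(-3)) − (-5) = 7 → (4,7,-3)

4,7,-3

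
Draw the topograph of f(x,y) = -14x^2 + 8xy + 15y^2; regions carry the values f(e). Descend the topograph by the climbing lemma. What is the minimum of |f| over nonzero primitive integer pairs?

river: ρ → (15,22,-7)
river: ρ → (-7,20,18)
river: ρ → (18,16,-9)
river: ρ → (-9,20,14)
river: ρ → (14,8,-15)
river: ρ → (-15,22,7)
river: ρ → (7,20,-18)
river: ρ → (-18,16,9)
river: ρ → (9,20,-14)
river: ρ → (-14,8,15)
closes: descent 0, river 10
min |a| on river = 7

7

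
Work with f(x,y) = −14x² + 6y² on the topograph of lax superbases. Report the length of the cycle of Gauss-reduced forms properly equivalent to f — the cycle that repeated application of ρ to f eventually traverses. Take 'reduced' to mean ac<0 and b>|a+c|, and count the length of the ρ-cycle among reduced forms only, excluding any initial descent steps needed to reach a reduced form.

D = 336, ⌊√D⌋ = 18
descent: ρ → (6,12,-8)  [lands on river]
river: ρ → (-8,4,10)
river: ρ → (10,16,-2)
river: ρ → (-2,16,10)
river: ρ → (10,4,-8)
river: ρ → (-8,12,6)
ρ-cycle length = 6 (tail of 1 descent step not counted)

6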